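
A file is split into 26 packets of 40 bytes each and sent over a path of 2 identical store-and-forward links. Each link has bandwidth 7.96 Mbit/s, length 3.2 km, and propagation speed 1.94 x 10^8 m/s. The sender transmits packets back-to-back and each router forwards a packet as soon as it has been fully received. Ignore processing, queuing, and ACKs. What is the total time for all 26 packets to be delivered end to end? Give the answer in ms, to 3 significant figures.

1.12 ms

Per-hop transmission t_tx = L/R = 320/7960000 = 0.040201 ms.
Per-hop propagation t_prop = 3200/194000000 = 0.0164948 ms.
Pipeline fill: first packet needs 2·t_tx to clear all hops; remaining 25 packets each add one t_tx.
Total = (2+26-1)·t_tx + 2·t_prop = 27·0.040201 + 2·0.0164948 = 1.12 ms.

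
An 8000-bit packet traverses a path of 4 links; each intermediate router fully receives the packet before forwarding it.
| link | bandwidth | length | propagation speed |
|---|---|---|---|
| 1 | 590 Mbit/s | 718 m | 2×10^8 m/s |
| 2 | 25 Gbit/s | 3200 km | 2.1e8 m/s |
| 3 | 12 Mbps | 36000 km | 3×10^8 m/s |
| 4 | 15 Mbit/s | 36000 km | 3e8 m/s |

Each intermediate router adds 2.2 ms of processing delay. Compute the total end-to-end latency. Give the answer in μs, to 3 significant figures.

Transmission delays (L/R per hop): 13.5593, 0.32, 666.667, 533.333 μs; sum = 1213.88 μs.
Propagation delays (d/s per hop): 3.59, 15238.1, 120000, 120000 μs; sum = 255242 μs.
Processing at 3 router(s): 3 × 2.2 ms = 6600 μs.
End-to-end = 263000 μs.

263000 μs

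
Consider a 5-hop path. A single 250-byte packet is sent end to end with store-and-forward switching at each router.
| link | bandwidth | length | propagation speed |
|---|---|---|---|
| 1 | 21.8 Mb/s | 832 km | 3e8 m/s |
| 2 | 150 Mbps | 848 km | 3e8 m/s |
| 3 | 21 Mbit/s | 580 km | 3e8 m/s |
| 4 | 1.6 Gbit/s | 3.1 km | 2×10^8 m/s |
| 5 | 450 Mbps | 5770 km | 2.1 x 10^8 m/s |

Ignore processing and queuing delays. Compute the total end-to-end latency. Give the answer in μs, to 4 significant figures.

35230 μs

L = 250 × 8 = 2000 bits.
Transmission delays (L/R per hop): 91.7431, 13.3333, 95.2381, 1.25, 4.44444 μs; sum = 206.009 μs.
Propagation delays (d/s per hop): 2773.33, 2826.67, 1933.33, 15.5, 27476.2 μs; sum = 35025 μs.
End-to-end = 35230 μs.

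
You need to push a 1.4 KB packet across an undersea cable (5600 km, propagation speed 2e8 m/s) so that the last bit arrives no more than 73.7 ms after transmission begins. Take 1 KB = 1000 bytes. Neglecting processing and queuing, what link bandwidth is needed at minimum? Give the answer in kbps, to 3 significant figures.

L = 11200 bits.
Propagation delay = 5600000 / 200000000 = 28 ms.
Transmission budget = 73.7 − 28 = 45.7 ms.
R ≥ L / t_tx = 11200 bits / 0.0457 s = 245 kbps.

245 kbps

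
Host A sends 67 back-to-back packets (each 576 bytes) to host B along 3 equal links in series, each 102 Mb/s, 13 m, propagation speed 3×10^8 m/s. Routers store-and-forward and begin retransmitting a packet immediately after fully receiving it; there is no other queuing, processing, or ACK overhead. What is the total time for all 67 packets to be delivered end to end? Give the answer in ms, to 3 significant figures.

3.12 ms

Per-hop transmission t_tx = L/R = 4608/102000000 = 0.0451765 ms.
Per-hop propagation t_prop = 13/300000000 = 4.33333e-05 ms.
Pipeline fill: first packet needs 3·t_tx to clear all hops; remaining 66 packets each add one t_tx.
Total = (3+67-1)·t_tx + 3·t_prop = 69·0.0451765 + 3·4.33333e-05 = 3.12 ms.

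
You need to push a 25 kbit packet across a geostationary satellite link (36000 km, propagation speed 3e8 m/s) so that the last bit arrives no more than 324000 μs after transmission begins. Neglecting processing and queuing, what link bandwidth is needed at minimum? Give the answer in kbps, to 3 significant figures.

123 kbps

Propagation delay = 36000000 / 300000000 = 120000 μs.
Transmission budget = 324000 − 120000 = 204000 μs.
R ≥ L / t_tx = 25000 bits / 0.204 s = 123 kbps.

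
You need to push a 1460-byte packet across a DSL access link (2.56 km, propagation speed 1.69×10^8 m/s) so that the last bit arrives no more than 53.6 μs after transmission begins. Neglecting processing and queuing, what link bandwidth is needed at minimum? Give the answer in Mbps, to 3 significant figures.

304 Mbps

L = 11680 bits.
Propagation delay = 2560 / 169000000 = 15.1479 μs.
Transmission budget = 53.6 − 15.1479 = 38.4521 μs.
R ≥ L / t_tx = 11680 bits / 3.84521e-05 s = 304 Mbps.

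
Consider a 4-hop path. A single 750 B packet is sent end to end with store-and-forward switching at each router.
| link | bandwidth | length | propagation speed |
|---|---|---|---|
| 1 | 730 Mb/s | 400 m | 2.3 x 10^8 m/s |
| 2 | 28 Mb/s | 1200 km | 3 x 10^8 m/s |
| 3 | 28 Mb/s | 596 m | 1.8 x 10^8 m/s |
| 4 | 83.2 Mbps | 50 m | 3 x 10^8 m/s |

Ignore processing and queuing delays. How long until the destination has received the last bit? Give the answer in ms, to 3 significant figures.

L = 750 × 8 = 6000 bits.
Transmission delays (L/R per hop): 0.00821918, 0.214286, 0.214286, 0.0721154 ms; sum = 0.508906 ms.
Propagation delays (d/s per hop): 0.00173913, 4, 0.00331111, 0.000166667 ms; sum = 4.00522 ms.
End-to-end = 4.51 ms.

4.51 ms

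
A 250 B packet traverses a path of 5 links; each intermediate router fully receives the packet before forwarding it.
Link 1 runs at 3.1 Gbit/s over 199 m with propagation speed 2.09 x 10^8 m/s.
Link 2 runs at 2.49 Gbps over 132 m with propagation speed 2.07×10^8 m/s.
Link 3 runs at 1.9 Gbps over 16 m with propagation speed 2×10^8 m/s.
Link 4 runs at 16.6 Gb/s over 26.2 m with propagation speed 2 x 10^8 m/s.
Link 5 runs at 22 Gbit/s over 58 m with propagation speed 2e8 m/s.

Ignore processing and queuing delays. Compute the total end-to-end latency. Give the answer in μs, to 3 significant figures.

L = 250 × 8 = 2000 bits.
Transmission delays (L/R per hop): 0.645161, 0.803213, 1.05263, 0.120482, 0.0909091 μs; sum = 2.7124 μs.
Propagation delays (d/s per hop): 0.952153, 0.637681, 0.08, 0.131, 0.29 μs; sum = 2.09083 μs.
End-to-end = 4.80 μs.

4.80 μs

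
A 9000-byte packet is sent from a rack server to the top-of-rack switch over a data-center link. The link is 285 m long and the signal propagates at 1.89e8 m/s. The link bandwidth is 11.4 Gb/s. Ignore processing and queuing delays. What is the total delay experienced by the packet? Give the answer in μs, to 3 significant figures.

7.82 μs

L = 9000 × 8 = 72000 bits.
Transmission delay = L/R = 72000 / 11400000000 = 6.31579 μs.
Propagation delay = d/s = 285 m / 189000000 m/s = 1.50794 μs.
Total = 7.82 μs.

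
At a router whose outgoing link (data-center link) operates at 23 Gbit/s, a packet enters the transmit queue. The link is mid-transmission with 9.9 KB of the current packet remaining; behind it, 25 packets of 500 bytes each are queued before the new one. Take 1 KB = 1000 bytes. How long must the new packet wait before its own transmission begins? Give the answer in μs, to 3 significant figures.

Each queued packet: L/R = 4000/23000000000 = 0.173913 μs.
25 queued → 4.34783 μs.
Plus remaining 79200 bits of current packet: 3.44348 μs.
Queuing delay = 7.79 μs.

7.79 μs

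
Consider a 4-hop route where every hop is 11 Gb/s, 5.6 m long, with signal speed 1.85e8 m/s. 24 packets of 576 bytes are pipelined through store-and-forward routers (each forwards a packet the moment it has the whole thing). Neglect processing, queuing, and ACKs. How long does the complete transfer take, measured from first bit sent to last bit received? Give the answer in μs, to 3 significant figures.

Per-hop transmission t_tx = L/R = 4608/11000000000 = 0.418909 μs.
Per-hop propagation t_prop = 5.6/185000000 = 0.0302703 μs.
Pipeline fill: first packet needs 4·t_tx to clear all hops; remaining 23 packets each add one t_tx.
Total = (4+24-1)·t_tx + 4·t_prop = 27·0.418909 + 4·0.0302703 = 11.4 μs.

11.4 μs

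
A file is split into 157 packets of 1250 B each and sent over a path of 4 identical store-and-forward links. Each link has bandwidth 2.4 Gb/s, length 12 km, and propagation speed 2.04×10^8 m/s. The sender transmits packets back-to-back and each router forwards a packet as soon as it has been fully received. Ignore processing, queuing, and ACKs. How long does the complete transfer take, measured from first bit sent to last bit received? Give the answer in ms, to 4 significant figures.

0.9020 ms

Per-hop transmission t_tx = L/R = 10000/2400000000 = 0.00416667 ms.
Per-hop propagation t_prop = 12000/204000000 = 0.0588235 ms.
Pipeline fill: first packet needs 4·t_tx to clear all hops; remaining 156 packets each add one t_tx.
Total = (4+157-1)·t_tx + 4·t_prop = 160·0.00416667 + 4·0.0588235 = 0.9020 ms.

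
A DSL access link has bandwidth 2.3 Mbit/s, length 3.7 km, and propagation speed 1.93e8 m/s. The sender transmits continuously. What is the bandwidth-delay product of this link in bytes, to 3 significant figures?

Propagation delay = 3700 / 193000000 = 1.9171e-05 s.
BDP = R × t_prop = 2300000 × 1.9171e-05 = 44.0933 bits.
In bytes: 44.0933/8 = 5.51 bytes.

5.51 bytes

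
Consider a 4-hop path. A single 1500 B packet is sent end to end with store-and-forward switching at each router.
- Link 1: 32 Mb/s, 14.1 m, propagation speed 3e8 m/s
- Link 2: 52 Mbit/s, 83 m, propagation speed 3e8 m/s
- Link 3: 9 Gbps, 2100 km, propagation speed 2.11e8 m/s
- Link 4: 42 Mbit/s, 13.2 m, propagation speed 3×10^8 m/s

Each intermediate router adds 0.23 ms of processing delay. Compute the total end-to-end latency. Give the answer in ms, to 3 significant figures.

11.5 ms

L = 1500 × 8 = 12000 bits.
Transmission delays (L/R per hop): 0.375, 0.230769, 0.00133333, 0.285714 ms; sum = 0.892817 ms.
Propagation delays (d/s per hop): 4.7e-05, 0.000276667, 9.95261, 4.4e-05 ms; sum = 9.95297 ms.
Processing at 3 router(s): 3 × 0.23 ms = 0.69 ms.
End-to-end = 11.5 ms.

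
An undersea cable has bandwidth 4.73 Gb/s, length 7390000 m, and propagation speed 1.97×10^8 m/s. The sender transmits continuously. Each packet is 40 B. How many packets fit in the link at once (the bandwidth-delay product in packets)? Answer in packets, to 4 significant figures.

554500 packets

Propagation delay = 7390000 / 197000000 = 0.0375127 s.
BDP = R × t_prop = 4730000000 × 0.0375127 = 177435000 bits.
In packets of 320 bits: 554500 packets.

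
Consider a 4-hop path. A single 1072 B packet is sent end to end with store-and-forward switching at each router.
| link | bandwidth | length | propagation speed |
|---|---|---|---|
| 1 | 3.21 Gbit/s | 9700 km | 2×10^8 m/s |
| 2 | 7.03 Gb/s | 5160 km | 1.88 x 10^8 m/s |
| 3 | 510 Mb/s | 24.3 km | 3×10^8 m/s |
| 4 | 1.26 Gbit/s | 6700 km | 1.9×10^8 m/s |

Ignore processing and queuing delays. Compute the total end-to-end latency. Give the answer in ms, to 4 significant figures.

111.3 ms

L = 1072 × 8 = 8576 bits.
Transmission delays (L/R per hop): 0.00267165, 0.00121991, 0.0168157, 0.00680635 ms; sum = 0.0275136 ms.
Propagation delays (d/s per hop): 48.5, 27.4468, 0.081, 35.2632 ms; sum = 111.291 ms.
End-to-end = 111.3 ms.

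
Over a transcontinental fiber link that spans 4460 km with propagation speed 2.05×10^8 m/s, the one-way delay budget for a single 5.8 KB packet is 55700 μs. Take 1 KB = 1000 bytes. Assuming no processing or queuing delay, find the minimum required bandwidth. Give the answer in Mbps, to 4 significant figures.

L = 46400 bits.
Propagation delay = 4460000 / 2.05e+08 = 21756.1 μs.
Transmission budget = 55700 − 21756.1 = 33943.9 μs.
R ≥ L / t_tx = 46400 bits / 0.0339439 s = 1.367 Mbps.

1.367 Mbps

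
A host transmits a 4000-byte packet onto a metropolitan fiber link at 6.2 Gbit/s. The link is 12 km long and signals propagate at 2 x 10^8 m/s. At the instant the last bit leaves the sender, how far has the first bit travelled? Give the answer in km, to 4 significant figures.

t_tx = L/R = 32000/6200000000 = 5.16129e-06 s.
Distance = s × t_tx = 200000000 × 5.16129e-06 = 1.032 km.

1.032 km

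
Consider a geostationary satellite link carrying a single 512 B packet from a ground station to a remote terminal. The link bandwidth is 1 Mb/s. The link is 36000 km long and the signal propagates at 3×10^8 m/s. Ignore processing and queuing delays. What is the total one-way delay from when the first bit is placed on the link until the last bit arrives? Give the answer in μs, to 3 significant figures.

L = 512 × 8 = 4096 bits.
Transmission delay = L/R = 4096 / 1000000 = 4096 μs.
Propagation delay = d/s = 36000000 m / 300000000 m/s = 120000 μs.
Total = 124000 μs.

124000 μs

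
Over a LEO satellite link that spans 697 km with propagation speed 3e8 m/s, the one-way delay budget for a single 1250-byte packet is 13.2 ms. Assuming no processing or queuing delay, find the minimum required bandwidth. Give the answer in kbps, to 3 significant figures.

L = 10000 bits.
Propagation delay = 697000 / 300000000 = 2.32333 ms.
Transmission budget = 13.2 − 2.32333 = 10.8767 ms.
R ≥ L / t_tx = 10000 bits / 0.0108767 s = 919 kbps.

919 kbps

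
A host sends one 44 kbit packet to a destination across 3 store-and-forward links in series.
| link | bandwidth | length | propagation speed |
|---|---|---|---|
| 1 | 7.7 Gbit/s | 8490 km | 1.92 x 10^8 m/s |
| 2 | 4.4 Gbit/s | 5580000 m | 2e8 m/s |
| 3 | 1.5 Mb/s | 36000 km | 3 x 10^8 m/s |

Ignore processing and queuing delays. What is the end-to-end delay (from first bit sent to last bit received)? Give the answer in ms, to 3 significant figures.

221 ms

L = 44000 bits.
Transmission delays (L/R per hop): 0.00571429, 0.01, 29.3333 ms; sum = 29.349 ms.
Propagation delays (d/s per hop): 44.2188, 27.9, 120 ms; sum = 192.119 ms.
End-to-end = 221 ms.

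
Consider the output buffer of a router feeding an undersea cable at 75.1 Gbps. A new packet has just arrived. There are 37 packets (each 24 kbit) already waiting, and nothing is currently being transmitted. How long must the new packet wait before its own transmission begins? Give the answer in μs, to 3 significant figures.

Each queued packet: L/R = 24000/75100000000 = 0.319574 μs.
37 queued → 11.8242 μs.
Queuing delay = 11.8 μs.

11.8 μs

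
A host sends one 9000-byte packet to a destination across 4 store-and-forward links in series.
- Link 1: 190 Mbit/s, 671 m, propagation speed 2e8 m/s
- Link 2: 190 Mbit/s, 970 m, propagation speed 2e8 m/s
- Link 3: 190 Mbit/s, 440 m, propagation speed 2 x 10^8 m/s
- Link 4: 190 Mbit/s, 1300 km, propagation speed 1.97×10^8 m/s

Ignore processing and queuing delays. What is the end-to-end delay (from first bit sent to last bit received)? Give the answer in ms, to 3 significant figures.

8.13 ms

L = 9000 × 8 = 72000 bits.
Transmission delay per hop = L/R = 72000/190000000 = 0.378947 ms; 4 hops → 1.51579 ms.
Propagation delays (d/s per hop): 0.003355, 0.00485, 0.0022, 6.59898 ms; sum = 6.60939 ms.
End-to-end = 8.13 ms.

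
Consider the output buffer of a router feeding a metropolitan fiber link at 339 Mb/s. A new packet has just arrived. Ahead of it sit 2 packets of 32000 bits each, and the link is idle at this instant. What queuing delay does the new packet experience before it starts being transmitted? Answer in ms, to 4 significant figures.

Each queued packet: L/R = 32000/339000000 = 0.0943953 ms.
2 queued → 0.188791 ms.
Queuing delay = 0.1888 ms.

0.1888 ms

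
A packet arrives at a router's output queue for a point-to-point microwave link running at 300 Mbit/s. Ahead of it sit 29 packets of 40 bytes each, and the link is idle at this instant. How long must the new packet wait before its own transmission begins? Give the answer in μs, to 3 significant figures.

Each queued packet: L/R = 320/300000000 = 1.06667 μs.
29 queued → 30.9333 μs.
Queuing delay = 30.9 μs.

30.9 μs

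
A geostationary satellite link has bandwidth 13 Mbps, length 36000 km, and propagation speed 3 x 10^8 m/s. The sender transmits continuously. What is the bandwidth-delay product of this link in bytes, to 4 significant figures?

195000 bytes

Propagation delay = 36000000 / 300000000 = 0.12 s.
BDP = R × t_prop = 13000000 × 0.12 = 1560000 bits.
In bytes: 1560000/8 = 195000 bytes.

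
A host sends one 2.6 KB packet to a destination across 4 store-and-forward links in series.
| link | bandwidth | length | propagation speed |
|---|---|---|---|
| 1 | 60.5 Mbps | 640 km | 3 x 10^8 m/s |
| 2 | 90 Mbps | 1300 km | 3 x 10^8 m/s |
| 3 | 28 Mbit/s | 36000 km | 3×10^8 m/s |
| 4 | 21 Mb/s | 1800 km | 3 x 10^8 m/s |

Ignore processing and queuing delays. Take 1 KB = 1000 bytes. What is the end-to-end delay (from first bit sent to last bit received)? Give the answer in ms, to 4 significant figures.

L = 20800 bits.
Transmission delays (L/R per hop): 0.343802, 0.231111, 0.742857, 0.990476 ms; sum = 2.30825 ms.
Propagation delays (d/s per hop): 2.13333, 4.33333, 120, 6 ms; sum = 132.467 ms.
End-to-end = 134.8 ms.

134.8 ms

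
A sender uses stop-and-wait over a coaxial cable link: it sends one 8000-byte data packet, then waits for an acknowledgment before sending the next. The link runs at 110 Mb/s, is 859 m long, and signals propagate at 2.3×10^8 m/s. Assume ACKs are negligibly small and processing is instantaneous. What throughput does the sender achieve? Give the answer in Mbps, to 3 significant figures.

109 Mbps

t_tx = L/R = 64000/110000000 = 0.000581818 s.
t_prop = 859/2.3e+08 = 3.73478e-06 s; RTT = 7.46957e-06 s.
Cycle = t_tx + RTT = 0.000589288 s.
Throughput = L / cycle = 64000 / 0.000589288 = 109 Mbps.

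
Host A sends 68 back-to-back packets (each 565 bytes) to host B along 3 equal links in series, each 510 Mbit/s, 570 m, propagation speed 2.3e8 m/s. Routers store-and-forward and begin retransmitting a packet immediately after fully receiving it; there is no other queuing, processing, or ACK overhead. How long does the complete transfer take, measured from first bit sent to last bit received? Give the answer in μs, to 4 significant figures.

627.8 μs

Per-hop transmission t_tx = L/R = 4520/510000000 = 8.86275 μs.
Per-hop propagation t_prop = 570/2.3e+08 = 2.47826 μs.
Pipeline fill: first packet needs 3·t_tx to clear all hops; remaining 67 packets each add one t_tx.
Total = (3+68-1)·t_tx + 3·t_prop = 70·8.86275 + 3·2.47826 = 627.8 μs.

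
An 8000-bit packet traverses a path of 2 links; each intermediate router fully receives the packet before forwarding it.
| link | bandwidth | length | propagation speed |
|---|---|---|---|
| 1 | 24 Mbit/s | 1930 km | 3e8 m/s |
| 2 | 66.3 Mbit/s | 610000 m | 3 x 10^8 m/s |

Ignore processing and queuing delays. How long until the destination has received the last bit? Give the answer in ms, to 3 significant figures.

Transmission delays (L/R per hop): 0.333333, 0.120664 ms; sum = 0.453997 ms.
Propagation delays (d/s per hop): 6.43333, 2.03333 ms; sum = 8.46667 ms.
End-to-end = 8.92 ms.

8.92 ms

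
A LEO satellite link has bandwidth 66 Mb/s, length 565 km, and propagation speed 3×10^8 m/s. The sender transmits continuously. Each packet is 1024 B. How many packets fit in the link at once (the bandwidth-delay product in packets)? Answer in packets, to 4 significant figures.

15.17 packets

Propagation delay = 565000 / 300000000 = 0.00188333 s.
BDP = R × t_prop = 66000000 × 0.00188333 = 124300 bits.
In packets of 8192 bits: 15.17 packets.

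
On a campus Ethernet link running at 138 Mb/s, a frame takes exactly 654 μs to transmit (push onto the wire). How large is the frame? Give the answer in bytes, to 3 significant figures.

11300 bytes

L = R × t_tx = 138000000 b/s × 0.000654 s = 90252 bits.
In bytes: 90252 / 8 = 11300 bytes.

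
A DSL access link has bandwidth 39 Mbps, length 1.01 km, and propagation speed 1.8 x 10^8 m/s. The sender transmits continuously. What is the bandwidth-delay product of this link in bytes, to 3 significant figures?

27.4 bytes

Propagation delay = 1010 / 180000000 = 5.61111e-06 s.
BDP = R × t_prop = 39000000 × 5.61111e-06 = 218.833 bits.
In bytes: 218.833/8 = 27.4 bytes.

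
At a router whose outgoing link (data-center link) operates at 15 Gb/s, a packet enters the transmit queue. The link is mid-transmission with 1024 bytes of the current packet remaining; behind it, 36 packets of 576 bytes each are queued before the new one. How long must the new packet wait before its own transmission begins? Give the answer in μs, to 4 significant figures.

Each queued packet: L/R = 4608/15000000000 = 0.3072 μs.
36 queued → 11.0592 μs.
Plus remaining 8192 bits of current packet: 0.546133 μs.
Queuing delay = 11.61 μs.

11.61 μs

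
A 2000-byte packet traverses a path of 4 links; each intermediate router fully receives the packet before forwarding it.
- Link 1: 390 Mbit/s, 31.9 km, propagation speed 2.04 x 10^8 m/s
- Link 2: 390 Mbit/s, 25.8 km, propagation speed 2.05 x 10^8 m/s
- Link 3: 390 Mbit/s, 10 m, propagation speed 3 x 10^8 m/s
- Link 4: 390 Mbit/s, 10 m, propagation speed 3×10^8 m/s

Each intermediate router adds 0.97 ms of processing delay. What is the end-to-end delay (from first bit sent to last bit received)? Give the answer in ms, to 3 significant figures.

L = 2000 × 8 = 16000 bits.
Transmission delay per hop = L/R = 16000/390000000 = 0.0410256 ms; 4 hops → 0.164103 ms.
Propagation delays (d/s per hop): 0.156373, 0.125854, 3.33333e-05, 3.33333e-05 ms; sum = 0.282293 ms.
Processing at 3 router(s): 3 × 0.97 ms = 2.91 ms.
End-to-end = 3.36 ms.

3.36 ms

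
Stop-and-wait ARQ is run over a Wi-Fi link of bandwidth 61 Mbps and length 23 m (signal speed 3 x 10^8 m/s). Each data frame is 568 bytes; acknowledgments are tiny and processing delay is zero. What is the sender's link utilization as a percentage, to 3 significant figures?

99.8 %

t_tx = L/R = 4544/61000000 = 7.44918e-05 s.
t_prop = 23/300000000 = 7.66667e-08 s; RTT = 1.53333e-07 s.
Cycle = t_tx + RTT = 7.46451e-05 s.
Utilization = t_tx / cycle = 7.44918e-05/7.46451e-05 = 99.8 %.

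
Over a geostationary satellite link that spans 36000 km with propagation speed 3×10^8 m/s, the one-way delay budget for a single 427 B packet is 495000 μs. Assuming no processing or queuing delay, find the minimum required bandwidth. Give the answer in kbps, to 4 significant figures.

9.109 kbps

L = 3416 bits.
Propagation delay = 36000000 / 300000000 = 120000 μs.
Transmission budget = 495000 − 120000 = 375000 μs.
R ≥ L / t_tx = 3416 bits / 0.375 s = 9.109 kbps.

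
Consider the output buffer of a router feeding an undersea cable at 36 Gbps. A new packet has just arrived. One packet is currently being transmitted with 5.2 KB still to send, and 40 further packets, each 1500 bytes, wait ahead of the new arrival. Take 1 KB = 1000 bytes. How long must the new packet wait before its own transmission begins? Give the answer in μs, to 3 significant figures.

Each queued packet: L/R = 12000/36000000000 = 0.333333 μs.
40 queued → 13.3333 μs.
Plus remaining 41600 bits of current packet: 1.15556 μs.
Queuing delay = 14.5 μs.

14.5 μs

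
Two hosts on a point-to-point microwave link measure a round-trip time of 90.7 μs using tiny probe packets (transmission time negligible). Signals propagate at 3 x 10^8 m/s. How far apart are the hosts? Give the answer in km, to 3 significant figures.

One-way propagation = RTT/2 = 45.35 μs.
d = s × t = 300000000 × 4.535e-05 = 13.6 km.

13.6 km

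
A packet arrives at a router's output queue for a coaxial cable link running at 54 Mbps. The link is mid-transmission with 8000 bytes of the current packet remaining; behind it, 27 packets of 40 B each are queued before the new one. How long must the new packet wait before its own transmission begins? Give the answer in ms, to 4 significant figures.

Each queued packet: L/R = 320/54000000 = 0.00592593 ms.
27 queued → 0.16 ms.
Plus remaining 64000 bits of current packet: 1.18519 ms.
Queuing delay = 1.345 ms.

1.345 ms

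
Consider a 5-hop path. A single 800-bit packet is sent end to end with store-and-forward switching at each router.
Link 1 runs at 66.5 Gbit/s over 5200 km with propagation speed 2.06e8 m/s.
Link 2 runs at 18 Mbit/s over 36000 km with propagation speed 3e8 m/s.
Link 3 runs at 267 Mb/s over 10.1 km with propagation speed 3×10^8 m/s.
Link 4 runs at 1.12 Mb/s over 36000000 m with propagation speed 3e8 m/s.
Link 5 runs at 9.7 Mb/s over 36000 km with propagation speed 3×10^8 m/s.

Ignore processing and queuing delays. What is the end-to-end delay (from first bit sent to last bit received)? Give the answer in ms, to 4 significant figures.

386.1 ms

Transmission delays (L/R per hop): 1.20301e-05, 0.0444444, 0.00299625, 0.714286, 0.0824742 ms; sum = 0.844213 ms.
Propagation delays (d/s per hop): 25.2427, 120, 0.0336667, 120, 120 ms; sum = 385.276 ms.
End-to-end = 386.1 ms.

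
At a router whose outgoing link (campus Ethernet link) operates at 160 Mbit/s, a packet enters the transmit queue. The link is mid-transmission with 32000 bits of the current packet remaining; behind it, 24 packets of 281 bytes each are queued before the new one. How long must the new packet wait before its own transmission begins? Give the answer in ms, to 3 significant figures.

0.537 ms

Each queued packet: L/R = 2248/160000000 = 0.01405 ms.
24 queued → 0.3372 ms.
Plus remaining 32000 bits of current packet: 0.2 ms.
Queuing delay = 0.537 ms.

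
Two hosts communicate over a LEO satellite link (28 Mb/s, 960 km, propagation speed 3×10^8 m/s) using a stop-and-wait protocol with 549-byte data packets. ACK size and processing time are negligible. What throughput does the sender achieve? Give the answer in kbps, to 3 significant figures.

670 kbps

t_tx = L/R = 4392/28000000 = 0.000156857 s.
t_prop = 960000/300000000 = 0.0032 s; RTT = 0.0064 s.
Cycle = t_tx + RTT = 0.00655686 s.
Throughput = L / cycle = 4392 / 0.00655686 = 670 kbps.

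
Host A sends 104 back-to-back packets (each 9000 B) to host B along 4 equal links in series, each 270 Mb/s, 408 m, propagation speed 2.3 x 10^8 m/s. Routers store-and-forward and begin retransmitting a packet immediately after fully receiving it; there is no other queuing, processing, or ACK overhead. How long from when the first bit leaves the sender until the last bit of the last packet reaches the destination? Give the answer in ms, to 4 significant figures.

28.54 ms

Per-hop transmission t_tx = L/R = 72000/270000000 = 0.266667 ms.
Per-hop propagation t_prop = 408/2.3e+08 = 0.00177391 ms.
Pipeline fill: first packet needs 4·t_tx to clear all hops; remaining 103 packets each add one t_tx.
Total = (4+104-1)·t_tx + 4·t_prop = 107·0.266667 + 4·0.00177391 = 28.54 ms.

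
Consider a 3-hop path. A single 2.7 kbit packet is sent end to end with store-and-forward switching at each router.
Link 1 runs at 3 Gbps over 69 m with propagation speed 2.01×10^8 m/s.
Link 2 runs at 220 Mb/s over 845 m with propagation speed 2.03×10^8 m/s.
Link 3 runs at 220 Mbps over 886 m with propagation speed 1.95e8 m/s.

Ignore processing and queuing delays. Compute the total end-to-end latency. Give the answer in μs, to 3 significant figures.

L = 2700 bits.
Transmission delays (L/R per hop): 0.9, 12.2727, 12.2727 μs; sum = 25.4455 μs.
Propagation delays (d/s per hop): 0.343284, 4.16256, 4.54359 μs; sum = 9.04943 μs.
End-to-end = 34.5 μs.

34.5 μs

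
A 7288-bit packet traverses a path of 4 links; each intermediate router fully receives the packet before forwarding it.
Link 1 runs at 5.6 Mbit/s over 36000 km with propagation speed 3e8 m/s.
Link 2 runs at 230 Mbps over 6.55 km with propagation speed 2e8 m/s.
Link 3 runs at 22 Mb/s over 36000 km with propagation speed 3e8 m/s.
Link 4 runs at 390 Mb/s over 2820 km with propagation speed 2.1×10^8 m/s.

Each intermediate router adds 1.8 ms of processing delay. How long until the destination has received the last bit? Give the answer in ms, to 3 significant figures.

261 ms

Transmission delays (L/R per hop): 1.30143, 0.031687, 0.331273, 0.0186872 ms; sum = 1.68308 ms.
Propagation delays (d/s per hop): 120, 0.03275, 120, 13.4286 ms; sum = 253.461 ms.
Processing at 3 router(s): 3 × 1.8 ms = 5.4 ms.
End-to-end = 261 ms.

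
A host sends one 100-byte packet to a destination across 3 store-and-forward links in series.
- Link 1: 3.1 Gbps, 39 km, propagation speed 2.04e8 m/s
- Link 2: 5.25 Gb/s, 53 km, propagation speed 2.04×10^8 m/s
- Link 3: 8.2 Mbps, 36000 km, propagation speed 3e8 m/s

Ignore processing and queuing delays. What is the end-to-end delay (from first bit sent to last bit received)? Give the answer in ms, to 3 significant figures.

121 ms

L = 100 × 8 = 800 bits.
Transmission delays (L/R per hop): 0.000258065, 0.000152381, 0.097561 ms; sum = 0.0979714 ms.
Propagation delays (d/s per hop): 0.191176, 0.259804, 120 ms; sum = 120.451 ms.
End-to-end = 121 ms.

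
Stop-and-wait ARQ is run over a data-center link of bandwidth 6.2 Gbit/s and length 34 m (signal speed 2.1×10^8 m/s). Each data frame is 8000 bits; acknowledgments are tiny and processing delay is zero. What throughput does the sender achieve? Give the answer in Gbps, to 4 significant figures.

t_tx = L/R = 8000/6200000000 = 1.29032e-06 s.
t_prop = 34/210000000 = 1.61905e-07 s; RTT = 3.2381e-07 s.
Cycle = t_tx + RTT = 1.61413e-06 s.
Throughput = L / cycle = 8000 / 1.61413e-06 = 4.956 Gbps.

4.956 Gbps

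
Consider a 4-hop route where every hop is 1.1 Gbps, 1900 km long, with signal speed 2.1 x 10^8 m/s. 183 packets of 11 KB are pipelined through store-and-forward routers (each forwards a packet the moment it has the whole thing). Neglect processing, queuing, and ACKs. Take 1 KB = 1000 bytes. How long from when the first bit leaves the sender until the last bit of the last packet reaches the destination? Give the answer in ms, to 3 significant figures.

51.1 ms

Per-hop transmission t_tx = L/R = 88000/1100000000 = 0.08 ms.
Per-hop propagation t_prop = 1900000/210000000 = 9.04762 ms.
Pipeline fill: first packet needs 4·t_tx to clear all hops; remaining 182 packets each add one t_tx.
Total = (4+183-1)·t_tx + 4·t_prop = 186·0.08 + 4·9.04762 = 51.1 ms.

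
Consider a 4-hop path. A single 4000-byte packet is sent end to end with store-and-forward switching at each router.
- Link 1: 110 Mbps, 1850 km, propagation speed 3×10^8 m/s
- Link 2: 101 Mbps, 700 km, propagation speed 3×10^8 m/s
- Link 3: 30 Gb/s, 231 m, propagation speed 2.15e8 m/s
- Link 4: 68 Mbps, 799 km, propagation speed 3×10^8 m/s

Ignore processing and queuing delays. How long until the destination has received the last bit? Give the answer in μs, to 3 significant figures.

12200 μs

L = 4000 × 8 = 32000 bits.
Transmission delays (L/R per hop): 290.909, 316.832, 1.06667, 470.588 μs; sum = 1079.4 μs.
Propagation delays (d/s per hop): 6166.67, 2333.33, 1.07442, 2663.33 μs; sum = 11164.4 μs.
End-to-end = 12200 μs.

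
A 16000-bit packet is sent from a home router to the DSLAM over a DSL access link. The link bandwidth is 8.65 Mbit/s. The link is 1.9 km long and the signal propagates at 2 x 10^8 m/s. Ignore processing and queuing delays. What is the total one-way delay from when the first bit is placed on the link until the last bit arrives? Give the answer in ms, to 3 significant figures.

1.86 ms

Transmission delay = L/R = 16000 / 8650000 = 1.84971 ms.
Propagation delay = d/s = 1900 m / 200000000 m/s = 0.0095 ms.
Total = 1.86 ms.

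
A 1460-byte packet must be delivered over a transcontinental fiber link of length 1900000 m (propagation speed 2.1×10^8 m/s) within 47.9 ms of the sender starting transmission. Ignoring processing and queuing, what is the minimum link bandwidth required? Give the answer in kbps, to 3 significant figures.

301 kbps

L = 11680 bits.
Propagation delay = 1900000 / 210000000 = 9.04762 ms.
Transmission budget = 47.9 − 9.04762 = 38.8524 ms.
R ≥ L / t_tx = 11680 bits / 0.0388524 s = 301 kbps.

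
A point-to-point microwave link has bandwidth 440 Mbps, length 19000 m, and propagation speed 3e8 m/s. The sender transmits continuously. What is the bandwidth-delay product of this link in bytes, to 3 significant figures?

Propagation delay = 19000 / 300000000 = 6.33333e-05 s.
BDP = R × t_prop = 440000000 × 6.33333e-05 = 27866.7 bits.
In bytes: 27866.7/8 = 3480 bytes.

3480 bytes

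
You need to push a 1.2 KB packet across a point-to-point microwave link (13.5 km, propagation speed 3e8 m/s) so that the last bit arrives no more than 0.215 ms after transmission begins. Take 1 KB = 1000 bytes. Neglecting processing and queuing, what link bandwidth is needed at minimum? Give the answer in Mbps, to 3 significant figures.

L = 9600 bits.
Propagation delay = 13500 / 300000000 = 0.045 ms.
Transmission budget = 0.215 − 0.045 = 0.17 ms.
R ≥ L / t_tx = 9600 bits / 0.00017 s = 56.5 Mbps.

56.5 Mbps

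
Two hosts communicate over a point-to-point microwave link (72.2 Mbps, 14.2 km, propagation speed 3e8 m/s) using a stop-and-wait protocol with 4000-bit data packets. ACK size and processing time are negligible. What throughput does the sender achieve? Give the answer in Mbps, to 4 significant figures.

26.65 Mbps

t_tx = L/R = 4000/72200000 = 5.54017e-05 s.
t_prop = 14200/300000000 = 4.73333e-05 s; RTT = 9.46667e-05 s.
Cycle = t_tx + RTT = 0.000150068 s.
Throughput = L / cycle = 4000 / 0.000150068 = 26.65 Mbps.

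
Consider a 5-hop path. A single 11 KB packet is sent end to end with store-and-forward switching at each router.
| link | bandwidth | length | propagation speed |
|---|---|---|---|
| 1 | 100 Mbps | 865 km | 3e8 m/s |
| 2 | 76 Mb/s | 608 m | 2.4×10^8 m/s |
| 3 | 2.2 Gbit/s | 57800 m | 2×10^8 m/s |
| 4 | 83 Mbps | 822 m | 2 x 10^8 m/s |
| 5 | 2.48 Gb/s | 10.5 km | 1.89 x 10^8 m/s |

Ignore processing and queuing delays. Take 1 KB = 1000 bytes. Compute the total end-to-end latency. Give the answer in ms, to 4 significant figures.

L = 88000 bits.
Transmission delays (L/R per hop): 0.88, 1.15789, 0.04, 1.06024, 0.0354839 ms; sum = 3.17362 ms.
Propagation delays (d/s per hop): 2.88333, 0.00253333, 0.289, 0.00411, 0.0555556 ms; sum = 3.23453 ms.
End-to-end = 6.408 ms.

6.408 ms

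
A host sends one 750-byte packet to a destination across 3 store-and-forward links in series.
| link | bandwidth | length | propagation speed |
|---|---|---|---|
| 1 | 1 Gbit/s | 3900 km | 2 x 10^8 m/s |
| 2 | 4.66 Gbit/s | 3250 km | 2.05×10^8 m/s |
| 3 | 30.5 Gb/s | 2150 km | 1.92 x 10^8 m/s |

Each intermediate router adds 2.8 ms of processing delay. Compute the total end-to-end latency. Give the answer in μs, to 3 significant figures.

L = 750 × 8 = 6000 bits.
Transmission delays (L/R per hop): 6, 1.28755, 0.196721 μs; sum = 7.48427 μs.
Propagation delays (d/s per hop): 19500, 15853.7, 11197.9 μs; sum = 46551.6 μs.
Processing at 2 router(s): 2 × 2.8 ms = 5600 μs.
End-to-end = 52200 μs.

52200 μs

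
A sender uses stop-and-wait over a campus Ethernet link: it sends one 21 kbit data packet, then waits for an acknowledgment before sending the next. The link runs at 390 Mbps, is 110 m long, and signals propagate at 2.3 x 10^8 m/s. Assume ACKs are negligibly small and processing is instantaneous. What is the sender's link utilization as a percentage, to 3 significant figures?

t_tx = L/R = 21000/390000000 = 5.38462e-05 s.
t_prop = 110/2.3e+08 = 4.78261e-07 s; RTT = 9.56522e-07 s.
Cycle = t_tx + RTT = 5.48027e-05 s.
Utilization = t_tx / cycle = 5.38462e-05/5.48027e-05 = 98.3 %.

98.3 %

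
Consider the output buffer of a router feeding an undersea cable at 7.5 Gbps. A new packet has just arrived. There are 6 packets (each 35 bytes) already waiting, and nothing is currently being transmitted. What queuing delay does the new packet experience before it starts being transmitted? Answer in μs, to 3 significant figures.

0.224 μs

Each queued packet: L/R = 280/7500000000 = 0.0373333 μs.
6 queued → 0.224 μs.
Queuing delay = 0.224 μs.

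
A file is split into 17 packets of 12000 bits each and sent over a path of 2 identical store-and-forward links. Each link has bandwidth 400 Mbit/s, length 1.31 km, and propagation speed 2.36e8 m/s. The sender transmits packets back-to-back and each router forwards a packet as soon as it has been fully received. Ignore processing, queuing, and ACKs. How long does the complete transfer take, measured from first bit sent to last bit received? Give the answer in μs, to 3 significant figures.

Per-hop transmission t_tx = L/R = 12000/400000000 = 30 μs.
Per-hop propagation t_prop = 1310/236000000 = 5.55085 μs.
Pipeline fill: first packet needs 2·t_tx to clear all hops; remaining 16 packets each add one t_tx.
Total = (2+17-1)·t_tx + 2·t_prop = 18·30 + 2·5.55085 = 551 μs.

551 μs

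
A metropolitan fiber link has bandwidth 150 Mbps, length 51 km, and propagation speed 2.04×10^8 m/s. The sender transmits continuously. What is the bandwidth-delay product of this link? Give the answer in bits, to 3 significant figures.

37500 bits

Propagation delay = 51000 / 204000000 = 0.00025 s.
BDP = R × t_prop = 150000000 × 0.00025 = 37500 bits.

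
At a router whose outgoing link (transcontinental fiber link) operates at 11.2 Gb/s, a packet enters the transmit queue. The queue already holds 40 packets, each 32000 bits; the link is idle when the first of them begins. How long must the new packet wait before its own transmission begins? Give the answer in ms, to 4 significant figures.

0.1143 ms

Each queued packet: L/R = 32000/11200000000 = 0.00285714 ms.
40 queued → 0.114286 ms.
Queuing delay = 0.1143 ms.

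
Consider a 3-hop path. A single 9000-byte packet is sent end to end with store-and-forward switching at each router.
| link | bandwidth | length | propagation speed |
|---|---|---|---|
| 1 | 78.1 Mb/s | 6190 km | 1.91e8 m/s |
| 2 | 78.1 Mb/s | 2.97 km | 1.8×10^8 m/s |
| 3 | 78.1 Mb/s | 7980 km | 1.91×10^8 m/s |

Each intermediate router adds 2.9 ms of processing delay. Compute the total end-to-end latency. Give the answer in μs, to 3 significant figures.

82800 μs

L = 9000 × 8 = 72000 bits.
Transmission delay per hop = L/R = 72000/78100000 = 921.895 μs; 3 hops → 2765.69 μs.
Propagation delays (d/s per hop): 32408.4, 16.5, 41780.1 μs; sum = 74205 μs.
Processing at 2 router(s): 2 × 2.9 ms = 5800 μs.
End-to-end = 82800 μs.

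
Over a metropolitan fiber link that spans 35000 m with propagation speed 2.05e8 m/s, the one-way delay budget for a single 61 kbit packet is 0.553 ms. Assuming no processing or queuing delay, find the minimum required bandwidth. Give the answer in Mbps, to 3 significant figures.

Propagation delay = 35000 / 2.05e+08 = 0.170732 ms.
Transmission budget = 0.553 − 0.170732 = 0.382268 ms.
R ≥ L / t_tx = 61000 bits / 0.000382268 s = 160 Mbps.

160 Mbps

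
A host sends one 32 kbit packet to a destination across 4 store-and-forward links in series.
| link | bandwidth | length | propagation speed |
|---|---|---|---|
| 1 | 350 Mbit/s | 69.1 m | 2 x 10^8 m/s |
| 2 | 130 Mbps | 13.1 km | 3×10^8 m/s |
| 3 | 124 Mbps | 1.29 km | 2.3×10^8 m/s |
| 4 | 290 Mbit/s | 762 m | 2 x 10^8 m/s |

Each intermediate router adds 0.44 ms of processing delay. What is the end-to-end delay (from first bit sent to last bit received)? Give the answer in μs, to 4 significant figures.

L = 32000 bits.
Transmission delays (L/R per hop): 91.4286, 246.154, 258.065, 110.345 μs; sum = 705.992 μs.
Propagation delays (d/s per hop): 0.3455, 43.6667, 5.6087, 3.81 μs; sum = 53.4309 μs.
Processing at 3 router(s): 3 × 0.44 ms = 1320 μs.
End-to-end = 2079 μs.

2079 μs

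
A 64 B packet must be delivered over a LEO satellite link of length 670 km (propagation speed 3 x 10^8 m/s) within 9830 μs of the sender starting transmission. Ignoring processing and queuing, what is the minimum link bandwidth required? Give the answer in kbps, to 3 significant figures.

L = 512 bits.
Propagation delay = 670000 / 300000000 = 2233.33 μs.
Transmission budget = 9830 − 2233.33 = 7596.67 μs.
R ≥ L / t_tx = 512 bits / 0.00759667 s = 67.4 kbps.

67.4 kbps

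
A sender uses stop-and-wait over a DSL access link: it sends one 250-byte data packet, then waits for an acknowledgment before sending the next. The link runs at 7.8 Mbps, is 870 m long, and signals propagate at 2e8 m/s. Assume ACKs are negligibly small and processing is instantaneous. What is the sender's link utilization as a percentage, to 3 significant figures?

96.7 %

t_tx = L/R = 2000/7800000 = 0.00025641 s.
t_prop = 870/200000000 = 4.35e-06 s; RTT = 8.7e-06 s.
Cycle = t_tx + RTT = 0.00026511 s.
Utilization = t_tx / cycle = 0.00025641/0.00026511 = 96.7 %.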